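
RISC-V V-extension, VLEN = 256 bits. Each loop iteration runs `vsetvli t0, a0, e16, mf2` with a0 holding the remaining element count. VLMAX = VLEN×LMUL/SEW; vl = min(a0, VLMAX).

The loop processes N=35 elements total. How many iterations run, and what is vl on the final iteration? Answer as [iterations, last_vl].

lanes per group: 256·1/2/16 = 8
N=35: ⌈35/8⌉ = 5 iters; last vl = 35 − 4×8 = 3

[iterations, last_vl] = [5, 3]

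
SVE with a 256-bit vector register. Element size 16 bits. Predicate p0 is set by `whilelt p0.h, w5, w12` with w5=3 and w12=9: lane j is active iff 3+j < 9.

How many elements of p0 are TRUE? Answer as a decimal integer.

lane count: 256 div 16 = 16
whilelt: lane j active iff 3+j < 9 → j < 6 → 6 active

vl = 6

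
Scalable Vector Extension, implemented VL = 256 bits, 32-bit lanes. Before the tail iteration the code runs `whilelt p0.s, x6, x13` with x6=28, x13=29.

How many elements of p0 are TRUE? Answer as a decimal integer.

register lanes = 256/32 = 8
p0[j] = (28+j < 29); true for j=0..0 → 1 lanes set

vl = 1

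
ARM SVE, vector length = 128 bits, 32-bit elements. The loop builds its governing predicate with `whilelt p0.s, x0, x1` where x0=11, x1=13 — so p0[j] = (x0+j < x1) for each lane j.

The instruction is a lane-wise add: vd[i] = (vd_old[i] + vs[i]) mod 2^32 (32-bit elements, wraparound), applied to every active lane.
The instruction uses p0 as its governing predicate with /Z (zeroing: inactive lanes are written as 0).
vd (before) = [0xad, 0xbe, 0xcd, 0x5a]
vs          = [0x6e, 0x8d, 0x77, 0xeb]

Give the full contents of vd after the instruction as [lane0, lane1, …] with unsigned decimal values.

vd = [283, 331, 0, 0]

register lanes = 128/32 = 4
whilelt: lane j active iff 11+j < 13 → j < 2 → 2 active
lane  0: add(0xad,0x6e) ⇒ 0x11b
lane  1: add(0xbe,0x8d) ⇒ 0x14b
lane  2: tail/zero ⇒ 0x00
lane  3: tail/zero ⇒ 0x00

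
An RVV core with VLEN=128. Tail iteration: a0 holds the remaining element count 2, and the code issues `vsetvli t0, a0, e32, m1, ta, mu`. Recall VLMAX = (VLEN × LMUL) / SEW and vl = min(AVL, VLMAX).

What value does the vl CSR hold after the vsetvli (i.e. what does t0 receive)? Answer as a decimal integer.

VLMAX = VLEN×LMUL/SEW = 128×1/32 = 4
AVL=2 ≤ VLMAX=4, so vl = 2

vl = 2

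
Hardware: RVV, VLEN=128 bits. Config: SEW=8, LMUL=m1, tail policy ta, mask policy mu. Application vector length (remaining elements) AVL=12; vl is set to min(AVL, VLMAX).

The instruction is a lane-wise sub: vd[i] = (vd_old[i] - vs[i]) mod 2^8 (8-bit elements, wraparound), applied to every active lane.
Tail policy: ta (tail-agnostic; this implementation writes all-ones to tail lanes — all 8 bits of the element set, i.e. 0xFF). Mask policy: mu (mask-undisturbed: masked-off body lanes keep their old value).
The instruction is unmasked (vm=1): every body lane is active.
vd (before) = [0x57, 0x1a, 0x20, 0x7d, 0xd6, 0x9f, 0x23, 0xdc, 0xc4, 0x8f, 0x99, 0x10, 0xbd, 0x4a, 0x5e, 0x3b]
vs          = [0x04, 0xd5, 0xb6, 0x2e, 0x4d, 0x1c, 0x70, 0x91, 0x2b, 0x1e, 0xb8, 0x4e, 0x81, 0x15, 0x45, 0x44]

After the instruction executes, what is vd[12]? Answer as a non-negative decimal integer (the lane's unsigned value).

vd[12] = 255

VLMAX = VLEN×LMUL/SEW = 128×1/8 = 16
vl ← min(12, 16) = 12
[0] sub(0x57,0x04) = 0x53
[1] sub(0x1a,0xd5) = 0x45
[2] sub(0x20,0xb6) = 0x6a
[3] sub(0x7d,0x2e) = 0x4f
[4] sub(0xd6,0x4d) = 0x89
[5] sub(0x9f,0x1c) = 0x83
[6] sub(0x23,0x70) = 0xb3
[7] sub(0xdc,0x91) = 0x4b
[8] sub(0xc4,0x2b) = 0x99
[9] sub(0x8f,0x1e) = 0x71
[10] sub(0x99,0xb8) = 0xe1
[11] sub(0x10,0x4e) = 0xc2
[12] tail/ones = 0xff
[13] tail/ones = 0xff
[14] tail/ones = 0xff
[15] tail/ones = 0xff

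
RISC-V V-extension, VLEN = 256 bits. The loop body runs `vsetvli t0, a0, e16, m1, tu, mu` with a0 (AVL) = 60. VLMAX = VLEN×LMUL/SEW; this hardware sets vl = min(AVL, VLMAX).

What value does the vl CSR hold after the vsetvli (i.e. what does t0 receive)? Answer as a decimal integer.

VLMAX = VLEN×LMUL/SEW = 256×1/16 = 16
AVL=60 > VLMAX=16, so vl = 16

vl = 16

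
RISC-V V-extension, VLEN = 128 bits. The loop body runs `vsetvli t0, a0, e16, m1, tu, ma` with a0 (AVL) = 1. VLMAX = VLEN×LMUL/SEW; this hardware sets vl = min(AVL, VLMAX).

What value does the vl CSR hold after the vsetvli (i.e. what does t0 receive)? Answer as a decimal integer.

vl = 1

lanes per group: 128·1/16 = 8
vl ← min(1, 8) = 1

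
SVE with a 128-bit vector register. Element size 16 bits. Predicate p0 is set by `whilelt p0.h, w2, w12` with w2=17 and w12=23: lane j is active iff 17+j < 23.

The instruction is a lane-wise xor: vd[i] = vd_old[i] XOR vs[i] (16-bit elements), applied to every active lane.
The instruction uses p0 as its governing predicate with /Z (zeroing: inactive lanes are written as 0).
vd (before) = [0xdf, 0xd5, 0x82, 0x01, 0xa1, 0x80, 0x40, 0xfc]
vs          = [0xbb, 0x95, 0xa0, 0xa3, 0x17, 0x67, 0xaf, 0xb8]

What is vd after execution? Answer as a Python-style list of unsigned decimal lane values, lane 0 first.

register lanes = 128/16 = 8
whilelt: lane j active iff 17+j < 23 → j < 6 → 6 active
lane  0: xor(0xdf,0xbb) ⇒ 0x64
lane  1: xor(0xd5,0x95) ⇒ 0x40
lane  2: xor(0x82,0xa0) ⇒ 0x22
lane  3: xor(0x01,0xa3) ⇒ 0xa2
lane  4: xor(0xa1,0x17) ⇒ 0xb6
lane  5: xor(0x80,0x67) ⇒ 0xe7
lane  6: tail/zero ⇒ 0x00
lane  7: tail/zero ⇒ 0x00

vd = [100, 64, 34, 162, 182, 231, 0, 0]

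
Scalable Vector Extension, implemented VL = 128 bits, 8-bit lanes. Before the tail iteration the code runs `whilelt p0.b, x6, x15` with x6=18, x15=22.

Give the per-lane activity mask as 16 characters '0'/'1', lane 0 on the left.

128-bit reg / 8-bit elem → 16 lanes
p0[j] = (18+j < 22); true for j=0..3 → 4 lanes set
bits (lane 0 leftmost): 1111000000000000

predicate = 1111000000000000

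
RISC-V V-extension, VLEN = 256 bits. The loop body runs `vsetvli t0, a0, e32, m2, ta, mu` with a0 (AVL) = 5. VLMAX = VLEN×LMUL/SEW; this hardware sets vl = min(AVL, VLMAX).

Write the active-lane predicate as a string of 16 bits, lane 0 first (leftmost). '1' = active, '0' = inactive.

predicate = 1111100000000000

lanes per group: 256·2/32 = 16
AVL=5 ≤ VLMAX=16, so vl = 5
bits (lane 0 leftmost): 1111100000000000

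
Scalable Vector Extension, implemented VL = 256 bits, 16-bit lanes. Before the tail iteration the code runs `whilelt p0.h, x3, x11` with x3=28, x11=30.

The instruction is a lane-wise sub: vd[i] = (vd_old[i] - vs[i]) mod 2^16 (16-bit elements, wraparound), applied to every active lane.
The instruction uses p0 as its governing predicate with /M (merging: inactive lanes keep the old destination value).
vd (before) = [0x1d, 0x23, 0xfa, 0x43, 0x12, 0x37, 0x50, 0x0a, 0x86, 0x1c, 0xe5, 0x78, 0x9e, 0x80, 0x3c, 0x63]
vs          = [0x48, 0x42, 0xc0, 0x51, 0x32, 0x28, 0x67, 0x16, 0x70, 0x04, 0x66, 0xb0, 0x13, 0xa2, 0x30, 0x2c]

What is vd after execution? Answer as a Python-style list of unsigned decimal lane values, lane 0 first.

register lanes = 256/16 = 16
whilelt: lane j active iff 28+j < 30 → j < 2 → 2 active
[0] sub(0x1d,0x48) = 0xffd5
[1] sub(0x23,0x42) = 0xffe1
[2] tail/keep = 0xfa
[3] tail/keep = 0x43
[4] tail/keep = 0x12
[5] tail/keep = 0x37
[6] tail/keep = 0x50
[7] tail/keep = 0x0a
[8] tail/keep = 0x86
[9] tail/keep = 0x1c
[10] tail/keep = 0xe5
[11] tail/keep = 0x78
[12] tail/keep = 0x9e
[13] tail/keep = 0x80
[14] tail/keep = 0x3c
[15] tail/keep = 0x63

vd = [65493, 65505, 250, 67, 18, 55, 80, 10, 134, 28, 229, 120, 158, 128, 60, 99]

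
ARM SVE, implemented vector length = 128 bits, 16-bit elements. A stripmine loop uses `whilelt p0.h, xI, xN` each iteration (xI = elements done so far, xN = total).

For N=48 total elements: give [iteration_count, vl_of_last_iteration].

lane count: 128 div 16 = 8
48 elements at 8/iter → 6 passes, remainder 8 on the last

[iterations, last_vl] = [6, 8]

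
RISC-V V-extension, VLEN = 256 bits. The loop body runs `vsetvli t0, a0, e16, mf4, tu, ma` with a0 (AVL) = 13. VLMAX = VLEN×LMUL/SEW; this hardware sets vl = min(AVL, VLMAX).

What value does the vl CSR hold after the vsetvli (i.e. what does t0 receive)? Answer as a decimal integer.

vl = 4

lanes per group: 256·1/4/16 = 4
AVL=13 > VLMAX=4, so vl = 4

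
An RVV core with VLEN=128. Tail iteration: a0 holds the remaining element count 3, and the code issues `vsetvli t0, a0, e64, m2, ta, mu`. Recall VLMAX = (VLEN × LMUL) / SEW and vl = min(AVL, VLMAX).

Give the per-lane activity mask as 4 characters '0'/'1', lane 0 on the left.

VLMAX = (128 × 2) / 64 = 4 lanes
vl = min(AVL, VLMAX) = min(3, 4) = 3
bits (lane 0 leftmost): 1110

predicate = 1110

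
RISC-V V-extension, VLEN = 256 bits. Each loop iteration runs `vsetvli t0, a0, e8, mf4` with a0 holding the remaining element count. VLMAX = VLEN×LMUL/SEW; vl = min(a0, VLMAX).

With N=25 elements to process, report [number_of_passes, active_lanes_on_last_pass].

[iterations, last_vl] = [4, 1]

VLMAX = (256 × 1/4) / 8 = 8 lanes
iterations = ceil(25/8) = 4; final-pass vl = 1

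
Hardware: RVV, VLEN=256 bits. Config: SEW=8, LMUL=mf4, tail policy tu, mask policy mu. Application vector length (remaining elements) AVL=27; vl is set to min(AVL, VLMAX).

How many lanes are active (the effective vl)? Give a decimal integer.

vl = 8

VLMAX = VLEN×LMUL/SEW = 256×1/4/8 = 8
AVL=27 > VLMAX=8, so vl = 8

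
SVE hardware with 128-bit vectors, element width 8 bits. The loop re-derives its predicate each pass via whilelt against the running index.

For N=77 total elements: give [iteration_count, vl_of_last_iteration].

128-bit reg / 8-bit elem → 16 lanes
iterations = ceil(77/16) = 5; final-pass vl = 13

[iterations, last_vl] = [5, 13]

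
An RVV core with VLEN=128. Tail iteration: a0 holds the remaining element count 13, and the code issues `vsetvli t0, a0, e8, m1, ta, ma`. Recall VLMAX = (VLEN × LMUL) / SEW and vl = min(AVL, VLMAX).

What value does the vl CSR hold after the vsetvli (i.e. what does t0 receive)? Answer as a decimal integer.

lanes per group: 128·1/8 = 16
vl ← min(13, 16) = 13

vl = 13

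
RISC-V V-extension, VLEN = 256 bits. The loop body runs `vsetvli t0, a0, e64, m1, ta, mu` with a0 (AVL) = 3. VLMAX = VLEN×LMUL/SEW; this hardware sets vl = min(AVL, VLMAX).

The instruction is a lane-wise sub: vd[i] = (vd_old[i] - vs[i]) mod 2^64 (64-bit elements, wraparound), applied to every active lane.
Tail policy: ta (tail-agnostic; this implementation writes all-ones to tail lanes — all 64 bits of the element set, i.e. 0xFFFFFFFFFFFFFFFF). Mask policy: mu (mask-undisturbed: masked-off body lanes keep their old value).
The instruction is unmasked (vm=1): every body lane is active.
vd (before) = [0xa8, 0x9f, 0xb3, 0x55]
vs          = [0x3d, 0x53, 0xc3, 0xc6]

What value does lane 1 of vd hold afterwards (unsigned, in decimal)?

vd[1] = 76

VLMAX = VLEN×LMUL/SEW = 256×1/64 = 4
AVL=3 ≤ VLMAX=4, so vl = 3
[0] sub(0xa8,0x3d) = 0x6b
[1] sub(0x9f,0x53) = 0x4c
[2] sub(0xb3,0xc3) = 0xfffffffffffffff0
[3] tail/ones = 0xffffffffffffffff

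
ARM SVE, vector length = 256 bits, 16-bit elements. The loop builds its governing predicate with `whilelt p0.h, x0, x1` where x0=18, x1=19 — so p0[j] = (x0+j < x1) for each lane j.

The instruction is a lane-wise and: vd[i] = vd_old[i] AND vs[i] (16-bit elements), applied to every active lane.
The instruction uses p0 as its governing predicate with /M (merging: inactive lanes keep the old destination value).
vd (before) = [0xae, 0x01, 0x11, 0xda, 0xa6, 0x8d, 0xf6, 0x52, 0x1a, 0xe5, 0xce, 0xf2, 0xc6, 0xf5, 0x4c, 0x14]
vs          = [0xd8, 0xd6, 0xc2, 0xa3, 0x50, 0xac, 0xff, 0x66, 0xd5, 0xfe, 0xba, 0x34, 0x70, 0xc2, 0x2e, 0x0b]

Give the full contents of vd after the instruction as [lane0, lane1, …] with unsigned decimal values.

register lanes = 256/16 = 16
active while 18+j < 19, i.e. j ∈ [0,1) capped at 16 ⇒ 1
[0] and(0xae,0xd8) = 0x88
[1] tail/keep = 0x01
[2] tail/keep = 0x11
[3] tail/keep = 0xda
[4] tail/keep = 0xa6
[5] tail/keep = 0x8d
[6] tail/keep = 0xf6
[7] tail/keep = 0x52
[8] tail/keep = 0x1a
[9] tail/keep = 0xe5
[10] tail/keep = 0xce
[11] tail/keep = 0xf2
[12] tail/keep = 0xc6
[13] tail/keep = 0xf5
[14] tail/keep = 0x4c
[15] tail/keep = 0x14

vd = [136, 1, 17, 218, 166, 141, 246, 82, 26, 229, 206, 242, 198, 245, 76, 20]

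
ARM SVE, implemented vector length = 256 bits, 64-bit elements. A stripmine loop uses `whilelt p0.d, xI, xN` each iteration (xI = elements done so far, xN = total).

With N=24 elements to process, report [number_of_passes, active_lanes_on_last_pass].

256-bit reg / 64-bit elem → 4 lanes
iterations = ceil(24/4) = 6; final-pass vl = 4

[iterations, last_vl] = [6, 4]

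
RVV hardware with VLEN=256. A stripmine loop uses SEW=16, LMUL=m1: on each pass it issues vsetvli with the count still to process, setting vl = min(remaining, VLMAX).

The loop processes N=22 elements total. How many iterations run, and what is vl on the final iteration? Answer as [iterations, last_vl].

[iterations, last_vl] = [2, 6]

lanes per group: 256·1/16 = 16
N=22: ⌈22/16⌉ = 2 iters; last vl = 22 − 1×16 = 6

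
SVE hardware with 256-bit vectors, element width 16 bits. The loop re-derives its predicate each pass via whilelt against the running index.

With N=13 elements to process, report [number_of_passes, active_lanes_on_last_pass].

[iterations, last_vl] = [1, 13]

256-bit reg / 16-bit elem → 16 lanes
iterations = ceil(13/16) = 1; final-pass vl = 13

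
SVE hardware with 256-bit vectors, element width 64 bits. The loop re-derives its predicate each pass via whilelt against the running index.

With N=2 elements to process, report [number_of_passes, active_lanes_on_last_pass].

lane count: 256 div 64 = 4
2 elements at 4/iter → 1 passes, remainder 2 on the last

[iterations, last_vl] = [1, 2]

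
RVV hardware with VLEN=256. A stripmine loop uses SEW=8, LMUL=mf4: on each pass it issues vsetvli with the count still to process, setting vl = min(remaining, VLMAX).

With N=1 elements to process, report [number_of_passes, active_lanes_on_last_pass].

[iterations, last_vl] = [1, 1]

VLMAX = VLEN×LMUL/SEW = 256×1/4/8 = 8
N=1: ⌈1/8⌉ = 1 iters; last vl = 1 − 0×8 = 1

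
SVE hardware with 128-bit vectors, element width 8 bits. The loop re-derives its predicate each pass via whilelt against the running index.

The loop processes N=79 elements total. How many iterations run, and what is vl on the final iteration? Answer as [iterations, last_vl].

[iterations, last_vl] = [5, 15]

register lanes = 128/8 = 16
N=79: ⌈79/16⌉ = 5 iters; last vl = 79 − 4×16 = 15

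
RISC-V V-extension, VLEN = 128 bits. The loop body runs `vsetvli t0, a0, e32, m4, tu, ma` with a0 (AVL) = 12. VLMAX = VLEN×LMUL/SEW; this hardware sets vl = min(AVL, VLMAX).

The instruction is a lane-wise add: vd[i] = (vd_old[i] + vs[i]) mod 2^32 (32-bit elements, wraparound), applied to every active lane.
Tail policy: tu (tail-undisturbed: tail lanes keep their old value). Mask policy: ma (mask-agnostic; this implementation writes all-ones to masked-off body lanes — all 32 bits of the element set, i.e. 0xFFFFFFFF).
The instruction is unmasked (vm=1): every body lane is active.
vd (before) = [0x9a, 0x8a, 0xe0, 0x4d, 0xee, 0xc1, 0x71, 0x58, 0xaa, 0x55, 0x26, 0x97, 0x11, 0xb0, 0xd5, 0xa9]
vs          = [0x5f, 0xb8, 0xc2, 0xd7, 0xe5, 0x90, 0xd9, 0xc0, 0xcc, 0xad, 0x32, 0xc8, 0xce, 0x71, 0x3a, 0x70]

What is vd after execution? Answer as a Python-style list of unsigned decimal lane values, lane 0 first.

VLMAX = VLEN×LMUL/SEW = 128×4/32 = 16
vl ← min(12, 16) = 12
  i=0: add(0x9a,0x5f) → 249
  i=1: add(0x8a,0xb8) → 322
  i=2: add(0xe0,0xc2) → 418
  i=3: add(0x4d,0xd7) → 292
  i=4: add(0xee,0xe5) → 467
  i=5: add(0xc1,0x90) → 337
  i=6: add(0x71,0xd9) → 330
  i=7: add(0x58,0xc0) → 280
  i=8: add(0xaa,0xcc) → 374
  i=9: add(0x55,0xad) → 258
  i=10: add(0x26,0x32) → 88
  i=11: add(0x97,0xc8) → 351
  i=12: tail/keep → 17
  i=13: tail/keep → 176
  i=14: tail/keep → 213
  i=15: tail/keep → 169

vd = [249, 322, 418, 292, 467, 337, 330, 280, 374, 258, 88, 351, 17, 176, 213, 169]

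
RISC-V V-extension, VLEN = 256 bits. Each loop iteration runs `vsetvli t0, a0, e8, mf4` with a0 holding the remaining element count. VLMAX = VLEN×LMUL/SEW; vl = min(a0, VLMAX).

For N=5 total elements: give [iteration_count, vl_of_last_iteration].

VLMAX = VLEN×LMUL/SEW = 256×1/4/8 = 8
N=5: ⌈5/8⌉ = 1 iters; last vl = 5 − 0×8 = 5

[iterations, last_vl] = [1, 5]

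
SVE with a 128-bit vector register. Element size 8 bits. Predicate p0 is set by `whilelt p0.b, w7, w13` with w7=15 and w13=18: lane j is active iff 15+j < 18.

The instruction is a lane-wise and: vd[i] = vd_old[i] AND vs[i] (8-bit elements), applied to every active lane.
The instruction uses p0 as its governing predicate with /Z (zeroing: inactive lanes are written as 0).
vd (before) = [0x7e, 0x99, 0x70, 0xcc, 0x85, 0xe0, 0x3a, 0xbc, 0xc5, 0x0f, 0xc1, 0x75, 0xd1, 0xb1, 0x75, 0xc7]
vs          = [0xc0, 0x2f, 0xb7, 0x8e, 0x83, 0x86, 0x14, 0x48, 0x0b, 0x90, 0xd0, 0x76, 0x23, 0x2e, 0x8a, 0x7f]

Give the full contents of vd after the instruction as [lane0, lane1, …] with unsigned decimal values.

vd = [64, 9, 48, 0, 0, 0, 0, 0, 0, 0, 0, 0, 0, 0, 0, 0]

128-bit reg / 8-bit elem → 16 lanes
active while 15+j < 18, i.e. j ∈ [0,3) capped at 16 ⇒ 3
[0] and(0x7e,0xc0) = 0x40
[1] and(0x99,0x2f) = 0x09
[2] and(0x70,0xb7) = 0x30
[3] tail/zero = 0x00
[4] tail/zero = 0x00
[5] tail/zero = 0x00
[6] tail/zero = 0x00
[7] tail/zero = 0x00
[8] tail/zero = 0x00
[9] tail/zero = 0x00
[10] tail/zero = 0x00
[11] tail/zero = 0x00
[12] tail/zero = 0x00
[13] tail/zero = 0x00
[14] tail/zero = 0x00
[15] tail/zero = 0x00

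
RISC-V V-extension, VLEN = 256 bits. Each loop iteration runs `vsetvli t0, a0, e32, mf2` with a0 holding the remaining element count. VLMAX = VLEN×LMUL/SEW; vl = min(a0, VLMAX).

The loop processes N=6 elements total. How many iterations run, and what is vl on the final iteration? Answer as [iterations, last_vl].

lanes per group: 256·1/2/32 = 4
iterations = ceil(6/4) = 2; final-pass vl = 2

[iterations, last_vl] = [2, 2]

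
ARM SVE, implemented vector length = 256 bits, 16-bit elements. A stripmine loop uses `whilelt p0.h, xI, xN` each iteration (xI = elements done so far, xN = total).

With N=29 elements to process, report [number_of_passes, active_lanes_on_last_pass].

[iterations, last_vl] = [2, 13]

register lanes = 256/16 = 16
N=29: ⌈29/16⌉ = 2 iters; last vl = 29 − 1×16 = 13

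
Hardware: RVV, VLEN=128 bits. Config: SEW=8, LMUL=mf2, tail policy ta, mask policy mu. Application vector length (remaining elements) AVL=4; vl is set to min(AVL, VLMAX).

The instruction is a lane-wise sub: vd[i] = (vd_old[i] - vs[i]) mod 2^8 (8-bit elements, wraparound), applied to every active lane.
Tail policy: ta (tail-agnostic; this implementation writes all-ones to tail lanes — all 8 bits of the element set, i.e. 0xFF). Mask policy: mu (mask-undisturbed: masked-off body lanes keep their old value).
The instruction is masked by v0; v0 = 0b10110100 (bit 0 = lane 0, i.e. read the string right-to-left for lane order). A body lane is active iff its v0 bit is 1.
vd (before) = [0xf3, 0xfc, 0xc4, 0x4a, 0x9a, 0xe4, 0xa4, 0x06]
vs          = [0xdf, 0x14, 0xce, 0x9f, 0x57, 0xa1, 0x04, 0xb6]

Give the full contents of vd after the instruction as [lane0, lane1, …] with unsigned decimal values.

VLMAX = (128 × 1/2) / 8 = 8 lanes
AVL=4 ≤ VLMAX=8, so vl = 4
  i=0: mask-off/keep → 243
  i=1: mask-off/keep → 252
  i=2: sub(0xc4,0xce) → 246
  i=3: mask-off/keep → 74
  i=4: tail/ones → 255
  i=5: tail/ones → 255
  i=6: tail/ones → 255
  i=7: tail/ones → 255

vd = [243, 252, 246, 74, 255, 255, 255, 255]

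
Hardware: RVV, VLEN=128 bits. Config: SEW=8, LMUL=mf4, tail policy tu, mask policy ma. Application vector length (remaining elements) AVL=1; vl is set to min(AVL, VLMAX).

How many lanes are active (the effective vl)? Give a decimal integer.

vl = 1

VLMAX = (128 × 1/4) / 8 = 4 lanes
AVL=1 ≤ VLMAX=4, so vl = 1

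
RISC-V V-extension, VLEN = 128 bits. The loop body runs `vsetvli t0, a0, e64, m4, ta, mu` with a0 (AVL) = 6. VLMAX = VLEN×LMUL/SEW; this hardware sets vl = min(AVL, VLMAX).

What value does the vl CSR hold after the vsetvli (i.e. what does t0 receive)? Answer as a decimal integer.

vl = 6

VLMAX = VLEN×LMUL/SEW = 128×4/64 = 8
vl ← min(6, 8) = 6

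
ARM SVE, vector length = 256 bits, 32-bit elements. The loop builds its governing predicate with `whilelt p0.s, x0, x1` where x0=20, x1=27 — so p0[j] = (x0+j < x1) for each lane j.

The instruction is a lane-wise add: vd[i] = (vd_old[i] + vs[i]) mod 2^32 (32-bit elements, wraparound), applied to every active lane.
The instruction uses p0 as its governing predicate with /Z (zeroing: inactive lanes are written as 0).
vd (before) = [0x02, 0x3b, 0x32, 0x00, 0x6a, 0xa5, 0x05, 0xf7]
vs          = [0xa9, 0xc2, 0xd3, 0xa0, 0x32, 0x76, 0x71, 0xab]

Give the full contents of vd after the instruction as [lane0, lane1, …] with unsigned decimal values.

vd = [171, 253, 261, 160, 156, 283, 118, 0]

lane count: 256 div 32 = 8
p0[j] = (20+j < 27); true for j=0..6 → 7 lanes set
vd[0] add(0x02,0xa9) -> 0xab
vd[1] add(0x3b,0xc2) -> 0xfd
vd[2] add(0x32,0xd3) -> 0x105
vd[3] add(0x00,0xa0) -> 0xa0
vd[4] add(0x6a,0x32) -> 0x9c
vd[5] add(0xa5,0x76) -> 0x11b
vd[6] add(0x05,0x71) -> 0x76
vd[7] tail/zero -> 0x00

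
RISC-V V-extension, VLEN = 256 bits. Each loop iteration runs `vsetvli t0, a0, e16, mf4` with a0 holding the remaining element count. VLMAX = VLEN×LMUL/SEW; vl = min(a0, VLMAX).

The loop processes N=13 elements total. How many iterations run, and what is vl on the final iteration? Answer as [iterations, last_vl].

VLMAX = (256 × 1/4) / 16 = 4 lanes
N=13: ⌈13/4⌉ = 4 iters; last vl = 13 − 3×4 = 1

[iterations, last_vl] = [4, 1]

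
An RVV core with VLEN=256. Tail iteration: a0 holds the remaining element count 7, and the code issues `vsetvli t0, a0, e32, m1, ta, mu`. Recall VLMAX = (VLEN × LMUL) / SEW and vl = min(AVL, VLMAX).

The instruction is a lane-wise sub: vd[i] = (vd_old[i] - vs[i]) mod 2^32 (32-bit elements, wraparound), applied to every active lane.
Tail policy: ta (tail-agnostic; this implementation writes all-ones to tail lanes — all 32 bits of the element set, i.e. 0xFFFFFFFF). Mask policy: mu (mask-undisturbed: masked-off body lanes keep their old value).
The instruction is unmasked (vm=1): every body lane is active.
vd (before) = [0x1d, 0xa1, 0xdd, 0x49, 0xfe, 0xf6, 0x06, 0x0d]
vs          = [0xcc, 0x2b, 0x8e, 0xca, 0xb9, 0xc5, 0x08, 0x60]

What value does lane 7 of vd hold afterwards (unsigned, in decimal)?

vd[7] = 4294967295

lanes per group: 256·1/32 = 8
AVL=7 ≤ VLMAX=8, so vl = 7
lane  0: sub(0x1d,0xcc) ⇒ 0xffffff51
lane  1: sub(0xa1,0x2b) ⇒ 0x76
lane  2: sub(0xdd,0x8e) ⇒ 0x4f
lane  3: sub(0x49,0xca) ⇒ 0xffffff7f
lane  4: sub(0xfe,0xb9) ⇒ 0x45
lane  5: sub(0xf6,0xc5) ⇒ 0x31
lane  6: sub(0x06,0x08) ⇒ 0xfffffffe
lane  7: tail/ones ⇒ 0xffffffff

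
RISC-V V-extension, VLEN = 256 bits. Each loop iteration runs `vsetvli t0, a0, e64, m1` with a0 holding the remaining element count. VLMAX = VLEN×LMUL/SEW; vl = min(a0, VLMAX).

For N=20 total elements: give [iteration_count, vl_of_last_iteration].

[iterations, last_vl] = [5, 4]

lanes per group: 256·1/64 = 4
N=20: ⌈20/4⌉ = 5 iters; last vl = 20 − 4×4 = 4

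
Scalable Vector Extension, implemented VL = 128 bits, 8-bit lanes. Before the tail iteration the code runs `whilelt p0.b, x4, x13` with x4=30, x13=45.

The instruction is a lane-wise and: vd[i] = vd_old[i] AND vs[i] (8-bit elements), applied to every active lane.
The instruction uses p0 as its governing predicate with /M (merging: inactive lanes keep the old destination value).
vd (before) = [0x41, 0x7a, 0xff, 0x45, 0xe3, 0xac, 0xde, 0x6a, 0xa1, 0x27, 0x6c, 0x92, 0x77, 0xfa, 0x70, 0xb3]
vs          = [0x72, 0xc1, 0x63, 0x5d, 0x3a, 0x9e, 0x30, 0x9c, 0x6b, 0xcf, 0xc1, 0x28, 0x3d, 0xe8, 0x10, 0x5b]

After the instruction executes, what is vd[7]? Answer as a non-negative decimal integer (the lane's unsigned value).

vd[7] = 8

register lanes = 128/8 = 16
whilelt: lane j active iff 30+j < 45 → j < 15 → 15 active
[0] and(0x41,0x72) = 0x40
[1] and(0x7a,0xc1) = 0x40
[2] and(0xff,0x63) = 0x63
[3] and(0x45,0x5d) = 0x45
[4] and(0xe3,0x3a) = 0x22
[5] and(0xac,0x9e) = 0x8c
[6] and(0xde,0x30) = 0x10
[7] and(0x6a,0x9c) = 0x08
[8] and(0xa1,0x6b) = 0x21
[9] and(0x27,0xcf) = 0x07
[10] and(0x6c,0xc1) = 0x40
[11] and(0x92,0x28) = 0x00
[12] and(0x77,0x3d) = 0x35
[13] and(0xfa,0xe8) = 0xe8
[14] and(0x70,0x10) = 0x10
[15] tail/keep = 0xb3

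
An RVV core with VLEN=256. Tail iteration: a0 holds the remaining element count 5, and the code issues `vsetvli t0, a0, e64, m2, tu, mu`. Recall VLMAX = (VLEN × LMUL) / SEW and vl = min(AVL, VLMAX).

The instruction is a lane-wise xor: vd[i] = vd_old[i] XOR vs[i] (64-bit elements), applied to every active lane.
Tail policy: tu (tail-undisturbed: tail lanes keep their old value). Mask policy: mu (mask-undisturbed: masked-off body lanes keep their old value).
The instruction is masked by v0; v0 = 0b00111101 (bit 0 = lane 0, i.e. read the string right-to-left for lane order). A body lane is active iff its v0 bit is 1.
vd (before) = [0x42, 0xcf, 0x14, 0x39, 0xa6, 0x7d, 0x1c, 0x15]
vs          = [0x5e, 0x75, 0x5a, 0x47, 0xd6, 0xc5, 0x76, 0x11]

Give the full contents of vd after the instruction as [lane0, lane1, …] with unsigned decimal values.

vd = [28, 207, 78, 126, 112, 125, 28, 21]

VLMAX = (256 × 2) / 64 = 8 lanes
vl = min(AVL, VLMAX) = min(5, 8) = 5
  i=0: xor(0x42,0x5e) → 28
  i=1: mask-off/keep → 207
  i=2: xor(0x14,0x5a) → 78
  i=3: xor(0x39,0x47) → 126
  i=4: xor(0xa6,0xd6) → 112
  i=5: tail/keep → 125
  i=6: tail/keep → 28
  i=7: tail/keep → 21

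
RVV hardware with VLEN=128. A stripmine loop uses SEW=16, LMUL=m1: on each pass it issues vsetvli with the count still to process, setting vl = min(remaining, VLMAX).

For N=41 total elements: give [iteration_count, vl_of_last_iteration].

VLMAX = (128 × 1) / 16 = 8 lanes
iterations = ceil(41/8) = 6; final-pass vl = 1

[iterations, last_vl] = [6, 1]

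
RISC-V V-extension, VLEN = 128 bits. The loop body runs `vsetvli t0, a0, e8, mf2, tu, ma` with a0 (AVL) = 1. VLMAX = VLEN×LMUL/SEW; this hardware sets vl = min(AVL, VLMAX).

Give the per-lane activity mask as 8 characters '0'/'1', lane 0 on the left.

VLMAX = (128 × 1/2) / 8 = 8 lanes
vl = min(AVL, VLMAX) = min(1, 8) = 1
bits (lane 0 leftmost): 10000000

predicate = 10000000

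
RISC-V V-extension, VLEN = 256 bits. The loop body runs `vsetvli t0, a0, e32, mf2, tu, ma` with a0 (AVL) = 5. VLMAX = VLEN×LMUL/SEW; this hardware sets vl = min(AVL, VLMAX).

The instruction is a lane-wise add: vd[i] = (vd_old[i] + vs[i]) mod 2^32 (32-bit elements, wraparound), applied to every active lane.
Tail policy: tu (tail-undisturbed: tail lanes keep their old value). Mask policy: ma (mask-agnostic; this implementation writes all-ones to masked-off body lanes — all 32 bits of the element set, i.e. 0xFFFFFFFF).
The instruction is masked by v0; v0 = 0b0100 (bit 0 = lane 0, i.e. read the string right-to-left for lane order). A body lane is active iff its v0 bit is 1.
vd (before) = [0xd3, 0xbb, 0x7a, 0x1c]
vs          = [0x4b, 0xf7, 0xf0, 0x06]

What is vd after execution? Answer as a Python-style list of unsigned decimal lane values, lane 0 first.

lanes per group: 256·1/2/32 = 4
AVL=5 > VLMAX=4, so vl = 4
[0] mask-off/ones = 0xffffffff
[1] mask-off/ones = 0xffffffff
[2] add(0x7a,0xf0) = 0x16a
[3] mask-off/ones = 0xffffffff

vd = [4294967295, 4294967295, 362, 4294967295]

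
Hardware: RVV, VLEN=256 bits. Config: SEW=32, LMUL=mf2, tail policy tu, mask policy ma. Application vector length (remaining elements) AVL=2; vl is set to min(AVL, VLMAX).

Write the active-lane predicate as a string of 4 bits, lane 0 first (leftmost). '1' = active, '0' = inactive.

VLMAX = VLEN×LMUL/SEW = 256×1/2/32 = 4
AVL=2 ≤ VLMAX=4, so vl = 2
bits (lane 0 leftmost): 1100

predicate = 1100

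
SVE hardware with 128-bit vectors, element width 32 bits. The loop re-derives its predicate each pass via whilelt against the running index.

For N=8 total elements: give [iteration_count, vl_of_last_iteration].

[iterations, last_vl] = [2, 4]

lane count: 128 div 32 = 4
8 elements at 4/iter → 2 passes, remainder 4 on the last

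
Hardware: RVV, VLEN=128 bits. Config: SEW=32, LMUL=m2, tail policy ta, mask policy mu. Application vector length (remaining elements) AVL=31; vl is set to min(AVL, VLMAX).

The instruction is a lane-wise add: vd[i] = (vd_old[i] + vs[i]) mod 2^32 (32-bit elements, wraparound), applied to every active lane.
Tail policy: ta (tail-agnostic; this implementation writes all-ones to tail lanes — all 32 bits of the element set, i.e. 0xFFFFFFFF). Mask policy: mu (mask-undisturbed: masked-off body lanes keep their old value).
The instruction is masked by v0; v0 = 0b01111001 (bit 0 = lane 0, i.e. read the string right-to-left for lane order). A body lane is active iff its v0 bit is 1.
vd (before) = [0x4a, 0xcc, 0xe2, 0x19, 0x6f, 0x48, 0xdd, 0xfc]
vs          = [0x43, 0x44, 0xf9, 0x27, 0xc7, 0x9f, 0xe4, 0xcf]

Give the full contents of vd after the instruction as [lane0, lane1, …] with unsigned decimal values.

vd = [141, 204, 226, 64, 310, 231, 449, 252]

lanes per group: 128·2/32 = 8
AVL=31 > VLMAX=8, so vl = 8
  i=0: add(0x4a,0x43) → 141
  i=1: mask-off/keep → 204
  i=2: mask-off/keep → 226
  i=3: add(0x19,0x27) → 64
  i=4: add(0x6f,0xc7) → 310
  i=5: add(0x48,0x9f) → 231
  i=6: add(0xdd,0xe4) → 449
  i=7: mask-off/keep → 252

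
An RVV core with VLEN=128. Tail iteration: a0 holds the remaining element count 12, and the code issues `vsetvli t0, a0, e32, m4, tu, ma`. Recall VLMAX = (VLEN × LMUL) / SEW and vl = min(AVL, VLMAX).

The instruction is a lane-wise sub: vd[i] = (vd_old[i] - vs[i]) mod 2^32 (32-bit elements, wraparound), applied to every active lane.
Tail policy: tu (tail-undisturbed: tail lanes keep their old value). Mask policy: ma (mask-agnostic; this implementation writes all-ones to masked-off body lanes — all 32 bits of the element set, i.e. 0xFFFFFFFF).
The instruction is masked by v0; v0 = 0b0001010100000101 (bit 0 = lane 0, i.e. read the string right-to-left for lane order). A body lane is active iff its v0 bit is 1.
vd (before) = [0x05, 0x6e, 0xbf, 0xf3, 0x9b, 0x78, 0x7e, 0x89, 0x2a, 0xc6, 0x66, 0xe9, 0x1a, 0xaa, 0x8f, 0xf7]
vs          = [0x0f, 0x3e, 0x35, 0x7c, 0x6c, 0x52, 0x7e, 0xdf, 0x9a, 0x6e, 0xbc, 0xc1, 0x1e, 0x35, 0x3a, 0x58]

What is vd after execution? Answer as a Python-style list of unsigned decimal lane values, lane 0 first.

vd = [4294967286, 4294967295, 138, 4294967295, 4294967295, 4294967295, 4294967295, 4294967295, 4294967184, 4294967295, 4294967210, 4294967295, 26, 170, 143, 247]

lanes per group: 128·4/32 = 16
vl ← min(12, 16) = 12
  i=0: sub(0x05,0x0f) → 4294967286
  i=1: mask-off/ones → 4294967295
  i=2: sub(0xbf,0x35) → 138
  i=3: mask-off/ones → 4294967295
  i=4: mask-off/ones → 4294967295
  i=5: mask-off/ones → 4294967295
  i=6: mask-off/ones → 4294967295
  i=7: mask-off/ones → 4294967295
  i=8: sub(0x2a,0x9a) → 4294967184
  i=9: mask-off/ones → 4294967295
  i=10: sub(0x66,0xbc) → 4294967210
  i=11: mask-off/ones → 4294967295
  i=12: tail/keep → 26
  i=13: tail/keep → 170
  i=14: tail/keep → 143
  i=15: tail/keep → 247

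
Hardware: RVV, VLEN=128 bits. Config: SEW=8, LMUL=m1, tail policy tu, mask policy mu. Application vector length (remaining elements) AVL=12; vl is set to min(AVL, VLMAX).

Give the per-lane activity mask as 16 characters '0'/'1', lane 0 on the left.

predicate = 1111111111110000

lanes per group: 128·1/8 = 16
vl = min(AVL, VLMAX) = min(12, 16) = 12
bits (lane 0 leftmost): 1111111111110000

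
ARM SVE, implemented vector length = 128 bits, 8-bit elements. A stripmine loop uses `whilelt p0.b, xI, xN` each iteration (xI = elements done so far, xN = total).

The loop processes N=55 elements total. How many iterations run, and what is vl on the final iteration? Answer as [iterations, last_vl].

lane count: 128 div 8 = 16
N=55: ⌈55/16⌉ = 4 iters; last vl = 55 − 3×16 = 7

[iterations, last_vl] = [4, 7]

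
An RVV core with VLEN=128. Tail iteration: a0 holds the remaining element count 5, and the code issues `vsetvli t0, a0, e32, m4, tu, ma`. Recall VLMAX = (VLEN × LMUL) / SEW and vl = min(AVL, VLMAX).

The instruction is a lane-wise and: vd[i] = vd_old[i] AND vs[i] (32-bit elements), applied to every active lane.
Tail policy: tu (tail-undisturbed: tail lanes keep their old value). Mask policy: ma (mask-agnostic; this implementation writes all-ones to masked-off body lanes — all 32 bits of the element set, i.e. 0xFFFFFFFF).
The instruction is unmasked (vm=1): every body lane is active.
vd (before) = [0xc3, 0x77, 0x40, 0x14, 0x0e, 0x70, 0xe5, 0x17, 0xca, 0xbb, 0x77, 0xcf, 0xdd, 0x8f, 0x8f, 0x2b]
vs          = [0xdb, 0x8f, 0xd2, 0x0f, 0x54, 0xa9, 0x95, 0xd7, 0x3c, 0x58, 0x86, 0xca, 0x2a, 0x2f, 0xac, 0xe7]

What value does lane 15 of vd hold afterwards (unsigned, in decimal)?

vd[15] = 43

lanes per group: 128·4/32 = 16
vl = min(AVL, VLMAX) = min(5, 16) = 5
  i=0: and(0xc3,0xdb) → 195
  i=1: and(0x77,0x8f) → 7
  i=2: and(0x40,0xd2) → 64
  i=3: and(0x14,0x0f) → 4
  i=4: and(0x0e,0x54) → 4
  i=5: tail/keep → 112
  i=6: tail/keep → 229
  i=7: tail/keep → 23
  i=8: tail/keep → 202
  i=9: tail/keep → 187
  i=10: tail/keep → 119
  i=11: tail/keep → 207
  i=12: tail/keep → 221
  i=13: tail/keep → 143
  i=14: tail/keep → 143
  i=15: tail/keep → 43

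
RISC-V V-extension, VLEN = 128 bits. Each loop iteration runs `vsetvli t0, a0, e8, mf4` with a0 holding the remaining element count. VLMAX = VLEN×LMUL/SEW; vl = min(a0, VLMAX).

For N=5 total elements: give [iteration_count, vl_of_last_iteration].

[iterations, last_vl] = [2, 1]

VLMAX = (128 × 1/4) / 8 = 4 lanes
iterations = ceil(5/4) = 2; final-pass vl = 1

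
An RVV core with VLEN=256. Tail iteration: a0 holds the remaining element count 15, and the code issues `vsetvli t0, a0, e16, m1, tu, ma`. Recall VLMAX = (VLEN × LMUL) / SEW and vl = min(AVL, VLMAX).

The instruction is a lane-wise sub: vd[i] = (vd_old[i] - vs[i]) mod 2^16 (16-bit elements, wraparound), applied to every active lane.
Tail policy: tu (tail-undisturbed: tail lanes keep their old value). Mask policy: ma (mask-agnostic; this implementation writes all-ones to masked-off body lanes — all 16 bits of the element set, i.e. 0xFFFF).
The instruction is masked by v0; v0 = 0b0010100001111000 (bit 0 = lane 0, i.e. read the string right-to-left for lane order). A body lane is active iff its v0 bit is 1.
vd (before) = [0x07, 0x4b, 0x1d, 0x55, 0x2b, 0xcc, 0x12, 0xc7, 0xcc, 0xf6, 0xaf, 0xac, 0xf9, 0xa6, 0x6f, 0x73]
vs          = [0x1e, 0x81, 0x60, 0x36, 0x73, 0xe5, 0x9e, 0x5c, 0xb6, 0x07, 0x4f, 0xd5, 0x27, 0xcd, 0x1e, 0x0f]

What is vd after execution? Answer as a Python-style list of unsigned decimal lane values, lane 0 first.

vd = [65535, 65535, 65535, 31, 65464, 65511, 65396, 65535, 65535, 65535, 65535, 65495, 65535, 65497, 65535, 115]

lanes per group: 256·1/16 = 16
vl ← min(15, 16) = 15
[0] mask-off/ones = 0xffff
[1] mask-off/ones = 0xffff
[2] mask-off/ones = 0xffff
[3] sub(0x55,0x36) = 0x1f
[4] sub(0x2b,0x73) = 0xffb8
[5] sub(0xcc,0xe5) = 0xffe7
[6] sub(0x12,0x9e) = 0xff74
[7] mask-off/ones = 0xffff
[8] mask-off/ones = 0xffff
[9] mask-off/ones = 0xffff
[10] mask-off/ones = 0xffff
[11] sub(0xac,0xd5) = 0xffd7
[12] mask-off/ones = 0xffff
[13] sub(0xa6,0xcd) = 0xffd9
[14] mask-off/ones = 0xffff
[15] tail/keep = 0x73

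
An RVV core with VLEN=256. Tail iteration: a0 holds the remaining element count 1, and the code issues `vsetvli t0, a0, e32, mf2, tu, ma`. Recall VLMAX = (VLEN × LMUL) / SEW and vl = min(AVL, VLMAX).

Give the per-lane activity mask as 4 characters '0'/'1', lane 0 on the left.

predicate = 1000

lanes per group: 256·1/2/32 = 4
AVL=1 ≤ VLMAX=4, so vl = 1
bits (lane 0 leftmost): 1000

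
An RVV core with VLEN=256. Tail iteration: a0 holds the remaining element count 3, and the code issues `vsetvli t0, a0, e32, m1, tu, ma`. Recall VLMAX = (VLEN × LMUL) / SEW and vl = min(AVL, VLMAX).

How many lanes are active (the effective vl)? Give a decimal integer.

VLMAX = (256 × 1) / 32 = 8 lanes
vl ← min(3, 8) = 3

vl = 3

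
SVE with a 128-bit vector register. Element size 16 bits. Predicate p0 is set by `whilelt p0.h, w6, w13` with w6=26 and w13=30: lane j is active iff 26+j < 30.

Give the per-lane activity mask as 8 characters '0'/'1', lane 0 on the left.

predicate = 11110000

128-bit reg / 16-bit elem → 8 lanes
whilelt: lane j active iff 26+j < 30 → j < 4 → 4 active
bits (lane 0 leftmost): 11110000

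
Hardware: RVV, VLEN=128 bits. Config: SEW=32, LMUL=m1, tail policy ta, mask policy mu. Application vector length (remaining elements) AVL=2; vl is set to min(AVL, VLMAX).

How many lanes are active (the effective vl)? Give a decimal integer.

VLMAX = (128 × 1) / 32 = 4 lanes
AVL=2 ≤ VLMAX=4, so vl = 2

vl = 2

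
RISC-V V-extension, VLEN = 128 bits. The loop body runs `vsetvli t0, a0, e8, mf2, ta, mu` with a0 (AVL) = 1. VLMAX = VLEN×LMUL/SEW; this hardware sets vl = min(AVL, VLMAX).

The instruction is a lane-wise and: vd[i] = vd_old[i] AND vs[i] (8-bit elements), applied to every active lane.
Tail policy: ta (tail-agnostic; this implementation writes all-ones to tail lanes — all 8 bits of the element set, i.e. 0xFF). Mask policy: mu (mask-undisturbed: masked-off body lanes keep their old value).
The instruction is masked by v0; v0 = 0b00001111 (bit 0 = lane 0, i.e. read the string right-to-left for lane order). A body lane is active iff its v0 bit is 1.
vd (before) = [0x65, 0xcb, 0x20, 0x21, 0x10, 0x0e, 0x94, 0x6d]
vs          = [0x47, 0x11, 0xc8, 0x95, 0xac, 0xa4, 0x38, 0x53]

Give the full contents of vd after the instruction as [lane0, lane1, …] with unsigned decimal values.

vd = [69, 255, 255, 255, 255, 255, 255, 255]

VLMAX = VLEN×LMUL/SEW = 128×1/2/8 = 8
vl ← min(1, 8) = 1
vd[0] and(0x65,0x47) -> 0x45
vd[1] tail/ones -> 0xff
vd[2] tail/ones -> 0xff
vd[3] tail/ones -> 0xff
vd[4] tail/ones -> 0xff
vd[5] tail/ones -> 0xff
vd[6] tail/ones -> 0xff
vd[7] tail/ones -> 0xff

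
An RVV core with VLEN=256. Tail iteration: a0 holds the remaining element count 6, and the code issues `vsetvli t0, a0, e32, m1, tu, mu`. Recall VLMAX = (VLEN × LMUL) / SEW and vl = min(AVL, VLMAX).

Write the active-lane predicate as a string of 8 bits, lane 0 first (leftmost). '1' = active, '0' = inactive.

predicate = 11111100

VLMAX = VLEN×LMUL/SEW = 256×1/32 = 8
AVL=6 ≤ VLMAX=8, so vl = 6
bits (lane 0 leftmost): 11111100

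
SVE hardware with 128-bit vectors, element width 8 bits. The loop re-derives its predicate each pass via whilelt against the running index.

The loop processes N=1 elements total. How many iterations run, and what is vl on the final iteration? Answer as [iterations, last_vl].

register lanes = 128/8 = 16
N=1: ⌈1/16⌉ = 1 iters; last vl = 1 − 0×16 = 1

[iterations, last_vl] = [1, 1]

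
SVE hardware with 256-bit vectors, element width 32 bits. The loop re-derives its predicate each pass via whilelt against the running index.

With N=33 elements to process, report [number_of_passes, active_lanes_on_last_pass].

[iterations, last_vl] = [5, 1]

lane count: 256 div 32 = 8
N=33: ⌈33/8⌉ = 5 iters; last vl = 33 − 4×8 = 1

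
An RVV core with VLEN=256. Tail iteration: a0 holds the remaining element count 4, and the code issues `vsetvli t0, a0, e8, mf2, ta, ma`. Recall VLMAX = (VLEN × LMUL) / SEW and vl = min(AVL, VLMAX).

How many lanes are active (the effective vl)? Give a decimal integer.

VLMAX = (256 × 1/2) / 8 = 16 lanes
vl ← min(4, 16) = 4

vl = 4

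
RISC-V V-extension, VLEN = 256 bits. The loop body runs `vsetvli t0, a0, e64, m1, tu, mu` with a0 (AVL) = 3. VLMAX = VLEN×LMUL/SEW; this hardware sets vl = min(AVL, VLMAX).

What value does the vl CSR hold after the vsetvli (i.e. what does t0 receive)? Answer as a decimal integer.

vl = 3

lanes per group: 256·1/64 = 4
vl = min(AVL, VLMAX) = min(3, 4) = 3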